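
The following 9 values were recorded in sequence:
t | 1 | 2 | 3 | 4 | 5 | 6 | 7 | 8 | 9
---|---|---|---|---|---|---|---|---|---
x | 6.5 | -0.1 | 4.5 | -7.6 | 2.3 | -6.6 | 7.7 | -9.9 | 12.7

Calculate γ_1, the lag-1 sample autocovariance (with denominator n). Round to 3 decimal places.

-34.624

Mean x̄ = (6.5 − 0.1 + 4.5 − 7.6 + 2.3 − 6.6 + 7.7 − 9.9 + 12.7)/9 = 1.0556
Σ_{t=1}^{8}(x_t−x̄)(x_{t+1}−x̄) = -311.6153
γ_1 = -311.6153 / 9 = -34.624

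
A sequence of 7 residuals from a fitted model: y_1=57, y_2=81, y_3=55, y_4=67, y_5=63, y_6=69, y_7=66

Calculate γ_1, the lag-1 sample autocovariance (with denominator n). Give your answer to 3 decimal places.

-45.781

Mean ȳ = (57 + 81 + 55 + 67 + 63 + 69 + 66)/7 = 65.4286
Deviations: -8.4286, 15.5714, -10.4286, 1.5714, -2.4286, 3.5714, 0.5714
Σ_{t=1}^{6}(y_t−ȳ)(y_{t+1}−ȳ) = -320.4694
γ_1 = -320.4694 / 7 = -45.781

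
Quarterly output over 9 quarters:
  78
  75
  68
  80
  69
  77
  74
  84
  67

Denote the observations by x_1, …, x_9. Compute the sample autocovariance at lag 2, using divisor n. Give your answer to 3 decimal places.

Mean x̄ = (78 + 75 + 68 + 80 + 69 + 77 + 74 + 84 + 67)/9 = 74.6667
Σ_{t=1}^{7}(x_t−x̄)(x_{t+2}−x̄) = 60.4444
γ_2 = 60.4444 / 9 = 6.716

6.716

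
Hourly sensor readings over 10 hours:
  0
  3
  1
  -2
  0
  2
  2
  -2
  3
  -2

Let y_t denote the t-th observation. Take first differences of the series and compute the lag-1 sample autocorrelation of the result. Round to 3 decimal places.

First differences Δy: 3, -2, -3, 2, 2, 0, -4, 5, -5
Mean of differences = -0.2222
Numerator Σ(Δy_t−Δȳ)(Δy_{t+1}−Δȳ) = -47.0494
Denominator Σ(Δy_t−Δȳ)² = 95.5556
r_1(Δy) = -47.0494 / 95.5556 = -0.492

-0.492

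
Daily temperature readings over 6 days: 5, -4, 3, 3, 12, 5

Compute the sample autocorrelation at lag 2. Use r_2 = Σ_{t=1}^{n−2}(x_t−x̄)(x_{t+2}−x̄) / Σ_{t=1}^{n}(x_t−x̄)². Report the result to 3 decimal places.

-0.015

Mean x̄ = (5 − 4 + 3 + 3 + 12 + 5)/6 = 4.0000
Numerator Σ_{t=1}^{4}(x_t−x̄)(x_{t+2}−x̄) = -2.0000
Denominator Σ(x_t−x̄)² = 132.0000
r_2 = -2.0000 / 132.0000 = -0.015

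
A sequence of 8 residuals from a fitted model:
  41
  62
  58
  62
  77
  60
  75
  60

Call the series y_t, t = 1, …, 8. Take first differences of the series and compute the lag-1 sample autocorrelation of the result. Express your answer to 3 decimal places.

First differences Δy: 21, -4, 4, 15, -17, 15, -15
Mean of differences = 2.7143
Numerator Σ(Δy_t−Δȳ)(Δy_{t+1}−Δȳ) = -817.6531
Denominator Σ(Δy_t−Δȳ)² = 1385.4286
r_1(Δy) = -817.6531 / 1385.4286 = -0.590

-0.590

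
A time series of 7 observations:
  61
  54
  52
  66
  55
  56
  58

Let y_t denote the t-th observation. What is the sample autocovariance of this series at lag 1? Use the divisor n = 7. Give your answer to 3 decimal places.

Mean ȳ = (61 + 54 + 52 + 66 + 55 + 56 + 58)/7 = 57.4286
Σ_{t=1}^{6}(y_t−ȳ)(y_{t+1}−ȳ) = -58.3265
γ_1 = -58.3265 / 7 = -8.332

-8.332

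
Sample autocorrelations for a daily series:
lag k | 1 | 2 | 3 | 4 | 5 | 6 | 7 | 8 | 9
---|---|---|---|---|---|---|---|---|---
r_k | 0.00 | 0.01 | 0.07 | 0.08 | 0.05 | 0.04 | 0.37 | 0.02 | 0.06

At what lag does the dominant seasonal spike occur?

The largest autocorrelation is r_7 = 0.37; the remaining lags stay at or below 0.08.
The dominant spike at lag 7 indicates a seasonal period of 7.

7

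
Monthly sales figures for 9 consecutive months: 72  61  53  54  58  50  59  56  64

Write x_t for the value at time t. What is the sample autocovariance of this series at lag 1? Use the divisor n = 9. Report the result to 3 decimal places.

Mean x̄ = (72 + 61 + 53 + 54 + 58 + 50 + 59 + 56 + 64)/9 = 58.5556
Σ_{t=1}^{8}(x_t−x̄)(x_{t+1}−x̄) = 33.0247
γ_1 = 33.0247 / 9 = 3.669

3.669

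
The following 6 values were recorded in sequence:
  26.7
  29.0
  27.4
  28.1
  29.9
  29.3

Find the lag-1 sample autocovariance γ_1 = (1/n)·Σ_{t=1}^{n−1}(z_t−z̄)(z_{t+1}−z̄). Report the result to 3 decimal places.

Mean z̄ = (26.7 + 29.0 + 27.4 + 28.1 + 29.9 + 29.3)/6 = 28.4000
Σ_{t=1}^{5}(z_t−z̄)(z_{t+1}−z̄) = -0.4200
γ_1 = -0.4200 / 6 = -0.070

-0.070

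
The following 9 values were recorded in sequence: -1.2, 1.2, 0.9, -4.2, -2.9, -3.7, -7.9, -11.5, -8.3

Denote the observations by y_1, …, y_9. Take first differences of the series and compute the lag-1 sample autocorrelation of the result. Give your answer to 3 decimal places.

-0.174

First differences Δy: 2.4, -0.3, -5.1, 1.3, -0.8, -4.2, -3.6, 3.2
Mean of differences = -0.8875
Numerator Σ(Δy_t−Δȳ)(Δy_{t+1}−Δȳ) = -11.9589
Denominator Σ(Δy_t−Δȳ)² = 68.7288
r_1(Δy) = -11.9589 / 68.7288 = -0.174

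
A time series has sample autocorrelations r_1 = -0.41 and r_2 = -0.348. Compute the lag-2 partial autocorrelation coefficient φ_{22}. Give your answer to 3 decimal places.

φ_{22} = (r_2 − r_1²) / (1 − r_1²)
r_1² = (-0.41)² = 0.1681
Numerator = -0.348 − 0.1681 = -0.5161; denominator = 1 − 0.1681 = 0.8319
φ_{22} = -0.5161 / 0.8319 = -0.620

-0.620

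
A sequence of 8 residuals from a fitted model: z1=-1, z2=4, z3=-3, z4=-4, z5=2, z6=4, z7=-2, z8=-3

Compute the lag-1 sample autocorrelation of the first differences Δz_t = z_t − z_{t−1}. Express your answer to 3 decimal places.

-0.197

First differences Δz: 5, -7, -1, 6, 2, -6, -1
Mean of differences = -0.2857
Numerator Σ(Δz_t−Δz̄)(Δz_{t+1}−Δz̄) = -29.7959
Denominator Σ(Δz_t−Δz̄)² = 151.4286
r_1(Δz) = -29.7959 / 151.4286 = -0.197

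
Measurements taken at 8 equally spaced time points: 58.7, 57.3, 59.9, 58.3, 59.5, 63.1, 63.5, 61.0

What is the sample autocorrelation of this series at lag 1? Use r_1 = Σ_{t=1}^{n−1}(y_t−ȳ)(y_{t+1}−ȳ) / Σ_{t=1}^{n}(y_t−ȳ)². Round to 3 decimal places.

Mean ȳ = (58.7 + 57.3 + 59.9 + 58.3 + 59.5 + 63.1 + 63.5 + 61.0)/8 = 60.1625
Σ(y_t−ȳ)(y_{t+1}−ȳ) = (4.1864) + (0.7514) + (0.4889) + (1.2339) + (-1.9461) + (9.8039) + (2.7952) = 17.3136
Denominator Σ(y_t−ȳ)² = 34.7788
r_1 = 17.3136 / 34.7788 = 0.498

0.498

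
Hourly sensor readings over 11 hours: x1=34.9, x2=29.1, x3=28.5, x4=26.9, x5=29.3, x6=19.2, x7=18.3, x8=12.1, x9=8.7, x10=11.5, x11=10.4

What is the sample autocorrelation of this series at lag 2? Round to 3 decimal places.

0.516

Mean x̄ = (34.9 + 29.1 + 28.5 + 26.9 + 29.3 + 19.2 + 18.3 + 12.1 + 8.7 + 11.5 + 10.4)/11 = 20.8091
Numerator Σ_{t=1}^{9}(x_t−x̄)(x_{t+2}−x̄) = 444.5835
Denominator Σ(x_t−x̄)² = 862.0091
r_2 = 444.5835 / 862.0091 = 0.516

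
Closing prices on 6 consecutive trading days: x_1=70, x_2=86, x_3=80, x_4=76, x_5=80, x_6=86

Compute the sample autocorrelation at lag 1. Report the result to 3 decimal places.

Mean x̄ = (70 + 86 + 80 + 76 + 80 + 86)/6 = 79.6667
Deviations from mean: -9.6667, 6.3333, 0.3333, -3.6667, 0.3333, 6.3333
Numerator Σ_{t=1}^{5}(x_t−x̄)(x_{t+1}−x̄) = -59.4444
Denominator Σ(x_t−x̄)² = 187.3333
r_1 = -59.4444 / 187.3333 = -0.317

-0.317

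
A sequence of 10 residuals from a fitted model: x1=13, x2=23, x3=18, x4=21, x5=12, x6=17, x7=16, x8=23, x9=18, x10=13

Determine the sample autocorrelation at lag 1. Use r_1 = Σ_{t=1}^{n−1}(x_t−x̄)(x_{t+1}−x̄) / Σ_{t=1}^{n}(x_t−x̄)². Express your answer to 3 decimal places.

-0.293

Mean x̄ = (13 + 23 + 18 + 21 + 12 + 17 + 16 + 23 + 18 + 13)/10 = 17.4000
Numerator Σ_{t=1}^{9}(x_t−x̄)(x_{t+1}−x̄) = -42.9600
Denominator Σ(x_t−x̄)² = 146.4000
r_1 = -42.9600 / 146.4000 = -0.293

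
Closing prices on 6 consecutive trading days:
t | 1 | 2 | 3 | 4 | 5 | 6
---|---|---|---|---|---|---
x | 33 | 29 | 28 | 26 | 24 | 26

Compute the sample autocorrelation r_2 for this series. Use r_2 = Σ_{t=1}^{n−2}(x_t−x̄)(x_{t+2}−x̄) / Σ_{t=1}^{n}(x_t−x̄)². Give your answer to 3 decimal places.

Mean x̄ = (33 + 29 + 28 + 26 + 24 + 26)/6 = 27.6667
Deviations from mean: 5.3333, 1.3333, 0.3333, -1.6667, -3.6667, -1.6667
Σ(x_t−x̄)(x_{t+2}−x̄) = (1.7778) + (-2.2222) + (-1.2222) + (2.7778) = 1.1111
Denominator Σ(x_t−x̄)² = 49.3333
r_2 = 1.1111 / 49.3333 = 0.023

0.023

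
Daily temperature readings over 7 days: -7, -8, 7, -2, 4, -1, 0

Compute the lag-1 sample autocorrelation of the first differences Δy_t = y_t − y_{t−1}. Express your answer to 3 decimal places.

First differences Δy: -1, 15, -9, 6, -5, 1
Mean of differences = 1.1667
Numerator Σ(Δy_t−Δȳ)(Δy_{t+1}−Δȳ) = -248.5278
Denominator Σ(Δy_t−Δȳ)² = 360.8333
r_1(Δy) = -248.5278 / 360.8333 = -0.689

-0.689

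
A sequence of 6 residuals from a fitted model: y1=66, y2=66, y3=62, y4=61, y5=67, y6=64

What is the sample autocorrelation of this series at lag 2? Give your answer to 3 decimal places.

Mean ȳ = (66 + 66 + 62 + 61 + 67 + 64)/6 = 64.3333
Deviations from mean: 1.6667, 1.6667, -2.3333, -3.3333, 2.6667, -0.3333
Σ(y_t−ȳ)(y_{t+2}−ȳ) = (-3.8889) + (-5.5556) + (-6.2222) + (1.1111) = -14.5556
Denominator Σ(y_t−ȳ)² = 29.3333
r_2 = -14.5556 / 29.3333 = -0.496

-0.496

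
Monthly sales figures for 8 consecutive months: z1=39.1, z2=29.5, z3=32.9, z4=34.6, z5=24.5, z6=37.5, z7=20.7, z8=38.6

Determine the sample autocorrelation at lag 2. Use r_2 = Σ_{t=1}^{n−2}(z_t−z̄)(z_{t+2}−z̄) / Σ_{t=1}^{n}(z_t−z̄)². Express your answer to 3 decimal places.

Mean z̄ = (39.1 + 29.5 + 32.9 + 34.6 + 24.5 + 37.5 + 20.7 + 38.6)/8 = 32.1750
Deviations from mean: 6.9250, -2.6750, 0.7250, 2.4250, -7.6750, 5.3250, -11.4750, 6.4250
Σ(z_t−z̄)(z_{t+2}−z̄) = (5.0206) + (-6.4869) + (-5.5644) + (12.9131) + (88.0706) + (34.2131) = 128.1663
Denominator Σ(z_t−z̄)² = 321.7350
r_2 = 128.1663 / 321.7350 = 0.398

0.398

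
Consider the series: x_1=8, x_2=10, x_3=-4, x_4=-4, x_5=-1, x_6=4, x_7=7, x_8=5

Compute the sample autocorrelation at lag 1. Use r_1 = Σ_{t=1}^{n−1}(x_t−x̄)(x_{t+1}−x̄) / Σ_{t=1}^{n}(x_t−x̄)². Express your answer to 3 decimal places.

0.343

Mean x̄ = (8 + 10 − 4 − 4 − 1 + 4 + 7 + 5)/8 = 3.1250
Deviations from mean: 4.8750, 6.8750, -7.1250, -7.1250, -4.1250, 0.8750, 3.8750, 1.8750
Σ(x_t−x̄)(x_{t+1}−x̄) = (33.5156) + (-48.9844) + (50.7656) + (29.3906) + (-3.6094) + (3.3906) + (7.2656) = 71.7344
Denominator Σ(x_t−x̄)² = 208.8750
r_1 = 71.7344 / 208.8750 = 0.343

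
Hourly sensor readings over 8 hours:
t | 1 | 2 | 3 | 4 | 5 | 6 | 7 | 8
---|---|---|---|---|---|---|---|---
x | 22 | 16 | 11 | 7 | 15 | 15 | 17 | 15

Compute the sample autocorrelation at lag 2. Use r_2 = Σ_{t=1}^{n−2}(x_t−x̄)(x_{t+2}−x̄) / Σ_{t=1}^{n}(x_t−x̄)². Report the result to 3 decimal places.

-0.293

Mean x̄ = (22 + 16 + 11 + 7 + 15 + 15 + 17 + 15)/8 = 14.7500
Deviations from mean: 7.2500, 1.2500, -3.7500, -7.7500, 0.2500, 0.2500, 2.2500, 0.2500
Numerator Σ_{t=1}^{6}(x_t−x̄)(x_{t+2}−x̄) = -39.1250
Denominator Σ(x_t−x̄)² = 133.5000
r_2 = -39.1250 / 133.5000 = -0.293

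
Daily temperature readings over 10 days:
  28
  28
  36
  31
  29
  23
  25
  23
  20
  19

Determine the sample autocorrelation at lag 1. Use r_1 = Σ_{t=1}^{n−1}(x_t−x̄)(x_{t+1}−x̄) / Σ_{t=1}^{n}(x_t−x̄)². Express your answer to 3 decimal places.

Mean x̄ = (28 + 28 + 36 + 31 + 29 + 23 + 25 + 23 + 20 + 19)/10 = 26.2000
Numerator Σ_{t=1}^{9}(x_t−x̄)(x_{t+1}−x̄) = 144.5600
Denominator Σ(x_t−x̄)² = 245.6000
r_1 = 144.5600 / 245.6000 = 0.589

0.589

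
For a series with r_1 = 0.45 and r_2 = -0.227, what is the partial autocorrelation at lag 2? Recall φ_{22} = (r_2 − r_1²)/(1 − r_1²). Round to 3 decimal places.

φ_{22} = (r_2 − r_1²) / (1 − r_1²)
r_1² = (0.45)² = 0.2025
Numerator = -0.227 − 0.2025 = -0.4295; denominator = 1 − 0.2025 = 0.7975
φ_{22} = -0.4295 / 0.7975 = -0.539

-0.539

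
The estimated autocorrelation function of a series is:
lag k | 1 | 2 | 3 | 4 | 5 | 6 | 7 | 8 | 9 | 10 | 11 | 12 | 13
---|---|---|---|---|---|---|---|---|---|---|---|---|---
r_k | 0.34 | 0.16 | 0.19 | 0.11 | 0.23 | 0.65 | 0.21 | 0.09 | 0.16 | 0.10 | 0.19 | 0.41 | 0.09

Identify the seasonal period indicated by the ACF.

The largest autocorrelation is r_6 = 0.65, with a weaker echo at lag 12 (0.41); the remaining lags stay at or below 0.34. The elevated value at lag 1 (0.34), dropping to 0.16 at lag 2, reflects decaying short-term dependence rather than seasonality.
The dominant spike at lag 6 indicates a seasonal period of 6.

6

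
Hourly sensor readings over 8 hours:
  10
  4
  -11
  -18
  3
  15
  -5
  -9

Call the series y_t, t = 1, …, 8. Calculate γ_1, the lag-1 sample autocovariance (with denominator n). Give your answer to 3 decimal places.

17.076

Mean ȳ = (10 + 4 − 11 − 18 + 3 + 15 − 5 − 9)/8 = -1.3750
Σ_{t=1}^{7}(y_t−ȳ)(y_{t+1}−ȳ) = 136.6094
γ_1 = 136.6094 / 8 = 17.076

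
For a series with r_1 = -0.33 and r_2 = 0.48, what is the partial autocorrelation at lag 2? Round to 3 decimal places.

0.416

φ_{22} = (r_2 − r_1²) / (1 − r_1²)
r_1² = (-0.33)² = 0.1089
Numerator = 0.48 − 0.1089 = 0.3711; denominator = 1 − 0.1089 = 0.8911
φ_{22} = 0.3711 / 0.8911 = 0.416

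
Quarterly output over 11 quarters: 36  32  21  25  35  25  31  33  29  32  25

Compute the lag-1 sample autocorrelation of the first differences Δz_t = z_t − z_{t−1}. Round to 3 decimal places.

First differences Δz: -4, -11, 4, 10, -10, 6, 2, -4, 3, -7
Mean of differences = -1.1000
Numerator Σ(Δz_t−Δz̄)(Δz_{t+1}−Δz̄) = -150.2100
Denominator Σ(Δz_t−Δz̄)² = 454.9000
r_1(Δz) = -150.2100 / 454.9000 = -0.330

-0.330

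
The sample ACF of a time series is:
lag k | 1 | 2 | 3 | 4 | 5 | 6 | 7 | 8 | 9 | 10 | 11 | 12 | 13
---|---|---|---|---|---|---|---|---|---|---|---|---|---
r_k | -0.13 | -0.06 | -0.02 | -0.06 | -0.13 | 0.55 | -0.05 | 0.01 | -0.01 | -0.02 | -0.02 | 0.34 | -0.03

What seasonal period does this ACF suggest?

The largest autocorrelation is r_6 = 0.55, with a weaker echo at lag 12 (0.34); the remaining lags stay at or below 0.01.
The dominant spike at lag 6 indicates a seasonal period of 6.

6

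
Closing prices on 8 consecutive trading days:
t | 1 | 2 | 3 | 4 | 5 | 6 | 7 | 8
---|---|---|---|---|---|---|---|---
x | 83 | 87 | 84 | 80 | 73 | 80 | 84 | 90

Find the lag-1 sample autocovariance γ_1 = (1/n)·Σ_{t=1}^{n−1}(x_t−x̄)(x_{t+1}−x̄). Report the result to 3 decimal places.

7.639

Mean x̄ = (83 + 87 + 84 + 80 + 73 + 80 + 84 + 90)/8 = 82.6250
Deviations: 0.3750, 4.3750, 1.3750, -2.6250, -9.6250, -2.6250, 1.3750, 7.3750
Σ_{t=1}^{7}(x_t−x̄)(x_{t+1}−x̄) = 61.1094
γ_1 = 61.1094 / 8 = 7.639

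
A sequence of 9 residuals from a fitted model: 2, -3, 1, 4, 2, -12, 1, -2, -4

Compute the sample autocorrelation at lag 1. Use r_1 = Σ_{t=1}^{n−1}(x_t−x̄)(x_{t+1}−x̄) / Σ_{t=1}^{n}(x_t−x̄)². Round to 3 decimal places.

Mean x̄ = (2 − 3 + 1 + 4 + 2 − 12 + 1 − 2 − 4)/9 = -1.2222
Numerator Σ_{t=1}^{8}(x_t−x̄)(x_{t+1}−x̄) = -39.4938
Denominator Σ(x_t−x̄)² = 185.5556
r_1 = -39.4938 / 185.5556 = -0.213

-0.213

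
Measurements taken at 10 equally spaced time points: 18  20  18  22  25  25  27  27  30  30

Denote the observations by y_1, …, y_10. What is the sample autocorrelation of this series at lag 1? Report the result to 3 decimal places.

0.678

Mean ȳ = (18 + 20 + 18 + 22 + 25 + 25 + 27 + 27 + 30 + 30)/10 = 24.2000
Numerator Σ_{t=1}^{9}(y_t−ȳ)(y_{t+1}−ȳ) = 124.5600
Denominator Σ(y_t−ȳ)² = 183.6000
r_1 = 124.5600 / 183.6000 = 0.678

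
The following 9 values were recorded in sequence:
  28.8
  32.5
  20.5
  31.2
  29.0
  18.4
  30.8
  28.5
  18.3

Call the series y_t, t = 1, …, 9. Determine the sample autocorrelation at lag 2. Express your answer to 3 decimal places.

Mean ȳ = (28.8 + 32.5 + 20.5 + 31.2 + 29.0 + 18.4 + 30.8 + 28.5 + 18.3)/9 = 26.4444
Numerator Σ_{t=1}^{7}(y_t−ȳ)(y_{t+2}−ȳ) = -79.5306
Denominator Σ(y_t−ȳ)² = 260.9422
r_2 = -79.5306 / 260.9422 = -0.305

-0.305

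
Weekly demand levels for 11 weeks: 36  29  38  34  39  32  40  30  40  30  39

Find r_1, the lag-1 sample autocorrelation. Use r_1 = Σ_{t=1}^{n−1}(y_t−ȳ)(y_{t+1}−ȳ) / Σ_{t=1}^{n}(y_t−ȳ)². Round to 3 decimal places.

-0.813

Mean ȳ = (36 + 29 + 38 + 34 + 39 + 32 + 40 + 30 + 40 + 30 + 39)/11 = 35.1818
Numerator Σ_{t=1}^{10}(y_t−ȳ)(y_{t+1}−ȳ) = -152.4876
Denominator Σ(y_t−ȳ)² = 187.6364
r_1 = -152.4876 / 187.6364 = -0.813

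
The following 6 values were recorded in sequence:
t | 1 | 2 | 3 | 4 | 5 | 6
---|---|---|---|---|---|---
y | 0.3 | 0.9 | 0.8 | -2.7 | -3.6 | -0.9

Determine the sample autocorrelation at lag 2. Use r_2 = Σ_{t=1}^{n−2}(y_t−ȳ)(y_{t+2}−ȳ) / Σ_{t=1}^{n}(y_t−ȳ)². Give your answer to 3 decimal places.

Mean ȳ = (0.3 + 0.9 + 0.8 − 2.7 − 3.6 − 0.9)/6 = -0.8667
Deviations from mean: 1.1667, 1.7667, 1.6667, -1.8333, -2.7333, -0.0333
Σ(y_t−ȳ)(y_{t+2}−ȳ) = (1.9444) + (-3.2389) + (-4.5556) + (0.0611) = -5.7889
Denominator Σ(y_t−ȳ)² = 18.0933
r_2 = -5.7889 / 18.0933 = -0.320

-0.320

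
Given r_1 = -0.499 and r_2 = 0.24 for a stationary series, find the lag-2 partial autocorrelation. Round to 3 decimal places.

φ_{22} = (r_2 − r_1²) / (1 − r_1²)
r_1² = (-0.499)² = 0.249001
Numerator = 0.24 − 0.2490 = -0.0090; denominator = 1 − 0.2490 = 0.7510
φ_{22} = -0.0090 / 0.7510 = -0.012

-0.012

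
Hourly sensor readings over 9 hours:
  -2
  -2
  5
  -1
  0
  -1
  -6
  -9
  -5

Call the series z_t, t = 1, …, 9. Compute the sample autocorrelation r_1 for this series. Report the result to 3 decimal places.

0.437

Mean z̄ = (-2 − 2 + 5 − 1 + 0 − 1 − 6 − 9 − 5)/9 = -2.3333
Numerator Σ_{t=1}^{8}(z_t−z̄)(z_{t+1}−z̄) = 55.8889
Denominator Σ(z_t−z̄)² = 128.0000
r_1 = 55.8889 / 128.0000 = 0.437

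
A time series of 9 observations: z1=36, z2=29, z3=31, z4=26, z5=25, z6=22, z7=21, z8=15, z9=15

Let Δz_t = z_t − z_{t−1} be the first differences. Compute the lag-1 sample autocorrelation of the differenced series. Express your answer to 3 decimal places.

-0.725

First differences Δz: -7, 2, -5, -1, -3, -1, -6, 0
Mean of differences = -2.6250
Numerator Σ(Δz_t−Δz̄)(Δz_{t+1}−Δz̄) = -50.6406
Denominator Σ(Δz_t−Δz̄)² = 69.8750
r_1(Δz) = -50.6406 / 69.8750 = -0.725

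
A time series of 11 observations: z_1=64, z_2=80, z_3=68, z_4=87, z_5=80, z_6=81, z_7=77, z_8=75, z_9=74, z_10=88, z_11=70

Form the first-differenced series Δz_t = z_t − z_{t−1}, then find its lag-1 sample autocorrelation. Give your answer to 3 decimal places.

-0.612

First differences Δz: 16, -12, 19, -7, 1, -4, -2, -1, 14, -18
Mean of differences = 0.6000
Numerator Σ(Δz_t−Δz̄)(Δz_{t+1}−Δz̄) = -825.1600
Denominator Σ(Δz_t−Δz̄)² = 1348.4000
r_1(Δz) = -825.1600 / 1348.4000 = -0.612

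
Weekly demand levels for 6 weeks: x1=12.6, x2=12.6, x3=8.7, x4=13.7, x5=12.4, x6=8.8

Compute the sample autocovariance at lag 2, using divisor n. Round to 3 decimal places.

Mean x̄ = (12.6 + 12.6 + 8.7 + 13.7 + 12.4 + 8.8)/6 = 11.4667
Σ_{t=1}^{4}(x_t−x̄)(x_{t+2}−x̄) = -9.1422
γ_2 = -9.1422 / 6 = -1.524

-1.524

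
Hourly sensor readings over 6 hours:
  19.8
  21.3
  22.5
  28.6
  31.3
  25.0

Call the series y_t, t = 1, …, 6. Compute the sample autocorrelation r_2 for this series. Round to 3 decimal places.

Mean ȳ = (19.8 + 21.3 + 22.5 + 28.6 + 31.3 + 25.0)/6 = 24.7500
Σ(y_t−ȳ)(y_{t+2}−ȳ) = (11.1375) + (-13.2825) + (-14.7375) + (0.9625) = -15.9200
Denominator Σ(y_t−ȳ)² = 99.2550
r_2 = -15.9200 / 99.2550 = -0.160

-0.160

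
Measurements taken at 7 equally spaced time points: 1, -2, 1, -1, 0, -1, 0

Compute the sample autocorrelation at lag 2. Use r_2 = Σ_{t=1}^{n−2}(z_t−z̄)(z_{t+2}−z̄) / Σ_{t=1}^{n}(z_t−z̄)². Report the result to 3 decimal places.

Mean z̄ = (1 − 2 + 1 − 1 + 0 − 1 + 0)/7 = -0.2857
Deviations from mean: 1.2857, -1.7143, 1.2857, -0.7143, 0.2857, -0.7143, 0.2857
Σ(z_t−z̄)(z_{t+2}−z̄) = (1.6531) + (1.2245) + (0.3673) + (0.5102) + (0.0816) = 3.8367
Denominator Σ(z_t−z̄)² = 7.4286
r_2 = 3.8367 / 7.4286 = 0.516

0.516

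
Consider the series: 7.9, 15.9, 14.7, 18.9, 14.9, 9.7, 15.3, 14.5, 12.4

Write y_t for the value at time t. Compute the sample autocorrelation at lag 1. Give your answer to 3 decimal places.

Mean ȳ = (7.9 + 15.9 + 14.7 + 18.9 + 14.9 + 9.7 + 15.3 + 14.5 + 12.4)/9 = 13.8000
Numerator Σ_{t=1}^{8}(y_t−ȳ)(y_{t+1}−ȳ) = -10.8900
Denominator Σ(y_t−ȳ)² = 88.7600
r_1 = -10.8900 / 88.7600 = -0.123

-0.123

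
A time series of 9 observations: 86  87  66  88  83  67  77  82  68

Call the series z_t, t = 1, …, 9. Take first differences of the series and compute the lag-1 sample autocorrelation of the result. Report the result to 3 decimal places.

-0.477

First differences Δz: 1, -21, 22, -5, -16, 10, 5, -14
Mean of differences = -2.2500
Numerator Σ(Δz_t−Δz̄)(Δz_{t+1}−Δz̄) = -709.3125
Denominator Σ(Δz_t−Δz̄)² = 1487.5000
r_1(Δz) = -709.3125 / 1487.5000 = -0.477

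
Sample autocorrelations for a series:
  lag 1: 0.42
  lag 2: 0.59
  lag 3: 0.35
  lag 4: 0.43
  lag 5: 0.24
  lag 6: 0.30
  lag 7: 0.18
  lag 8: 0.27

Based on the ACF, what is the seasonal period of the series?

2

The largest autocorrelation is r_2 = 0.59, with a weaker echo at lag 4 (0.43); the remaining lags stay at or below 0.42.
The dominant spike at lag 2 indicates a seasonal period of 2.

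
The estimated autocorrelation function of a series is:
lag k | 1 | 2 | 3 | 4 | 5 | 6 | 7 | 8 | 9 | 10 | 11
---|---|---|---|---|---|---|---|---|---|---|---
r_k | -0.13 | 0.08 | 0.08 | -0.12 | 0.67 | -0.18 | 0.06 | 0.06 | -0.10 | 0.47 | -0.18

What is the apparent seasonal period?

5

The largest autocorrelation is r_5 = 0.67, with a weaker echo at lag 10 (0.47); the remaining lags stay at or below 0.08.
The dominant spike at lag 5 indicates a seasonal period of 5.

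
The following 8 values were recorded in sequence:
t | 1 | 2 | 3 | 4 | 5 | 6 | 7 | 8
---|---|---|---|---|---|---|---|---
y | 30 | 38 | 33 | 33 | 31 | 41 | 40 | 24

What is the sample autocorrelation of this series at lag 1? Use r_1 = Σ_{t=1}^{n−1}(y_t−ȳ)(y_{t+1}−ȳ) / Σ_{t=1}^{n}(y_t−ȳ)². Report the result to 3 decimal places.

Mean ȳ = (30 + 38 + 33 + 33 + 31 + 41 + 40 + 24)/8 = 33.7500
Numerator Σ_{t=1}^{7}(y_t−ȳ)(y_{t+1}−ȳ) = -52.0625
Denominator Σ(y_t−ȳ)² = 227.5000
r_1 = -52.0625 / 227.5000 = -0.229

-0.229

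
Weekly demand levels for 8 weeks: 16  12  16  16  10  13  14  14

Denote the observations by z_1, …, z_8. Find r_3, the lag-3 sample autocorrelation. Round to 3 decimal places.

Mean z̄ = (16 + 12 + 16 + 16 + 10 + 13 + 14 + 14)/8 = 13.8750
Σ(z_t−z̄)(z_{t+3}−z̄) = (4.5156) + (7.2656) + (-1.8594) + (0.2656) + (-0.4844) = 9.7031
Denominator Σ(z_t−z̄)² = 32.8750
r_3 = 9.7031 / 32.8750 = 0.295

0.295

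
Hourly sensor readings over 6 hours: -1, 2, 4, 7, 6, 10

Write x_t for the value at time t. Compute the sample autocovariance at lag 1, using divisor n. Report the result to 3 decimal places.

Mean x̄ = (-1 + 2 + 4 + 7 + 6 + 10)/6 = 4.6667
Deviations: -5.6667, -2.6667, -0.6667, 2.3333, 1.3333, 5.3333
Σ_{t=1}^{5}(x_t−x̄)(x_{t+1}−x̄) = 25.5556
γ_1 = 25.5556 / 6 = 4.259

4.259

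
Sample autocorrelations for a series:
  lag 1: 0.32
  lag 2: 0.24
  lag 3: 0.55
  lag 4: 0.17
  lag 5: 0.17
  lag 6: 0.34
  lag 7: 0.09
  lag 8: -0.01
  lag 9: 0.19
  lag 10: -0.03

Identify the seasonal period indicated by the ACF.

3

The largest autocorrelation is r_3 = 0.55, with a weaker echo at lag 6 (0.34); the remaining lags stay at or below 0.32. The elevated value at lag 1 (0.32), dropping to 0.24 at lag 2, reflects decaying short-term dependence rather than seasonality.
The dominant spike at lag 3 indicates a seasonal period of 3.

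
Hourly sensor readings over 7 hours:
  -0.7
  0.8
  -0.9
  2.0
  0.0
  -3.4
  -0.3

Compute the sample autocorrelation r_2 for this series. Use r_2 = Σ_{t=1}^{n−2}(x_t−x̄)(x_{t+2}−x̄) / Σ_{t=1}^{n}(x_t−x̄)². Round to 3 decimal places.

Mean x̄ = (-0.7 + 0.8 − 0.9 + 2.0 + 0.0 − 3.4 − 0.3)/7 = -0.3571
Deviations from mean: -0.3429, 1.1571, -0.5429, 2.3571, 0.3571, -3.0429, 0.0571
Numerator Σ_{t=1}^{5}(x_t−x̄)(x_{t+2}−x̄) = -4.4322
Denominator Σ(x_t−x̄)² = 16.6971
r_2 = -4.4322 / 16.6971 = -0.265

-0.265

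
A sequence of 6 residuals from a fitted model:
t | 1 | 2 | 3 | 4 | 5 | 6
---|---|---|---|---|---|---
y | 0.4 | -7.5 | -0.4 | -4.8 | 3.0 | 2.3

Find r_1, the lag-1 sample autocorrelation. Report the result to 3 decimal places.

-0.213

Mean ȳ = (0.4 − 7.5 − 0.4 − 4.8 + 3.0 + 2.3)/6 = -1.1667
Deviations from mean: 1.5667, -6.3333, 0.7667, -3.6333, 4.1667, 3.4667
Σ(y_t−ȳ)(y_{t+1}−ȳ) = (-9.9222) + (-4.8556) + (-2.7856) + (-15.1389) + (14.4444) = -18.2578
Denominator Σ(y_t−ȳ)² = 85.7333
r_1 = -18.2578 / 85.7333 = -0.213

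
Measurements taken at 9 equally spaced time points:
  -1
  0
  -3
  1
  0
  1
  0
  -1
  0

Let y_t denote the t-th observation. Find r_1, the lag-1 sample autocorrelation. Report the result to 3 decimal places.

-0.315

Mean ȳ = (-1 + 0 − 3 + 1 + 0 + 1 + 0 − 1 + 0)/9 = -0.3333
Numerator Σ_{t=1}^{8}(y_t−ȳ)(y_{t+1}−ȳ) = -3.7778
Denominator Σ(y_t−ȳ)² = 12.0000
r_1 = -3.7778 / 12.0000 = -0.315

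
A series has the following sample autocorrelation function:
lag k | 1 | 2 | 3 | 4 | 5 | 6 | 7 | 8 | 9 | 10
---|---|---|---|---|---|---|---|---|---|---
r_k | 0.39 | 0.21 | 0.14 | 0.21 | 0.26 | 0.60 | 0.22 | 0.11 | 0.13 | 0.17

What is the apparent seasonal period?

The largest autocorrelation is r_6 = 0.60; the remaining lags stay at or below 0.39. The elevated value at lag 1 (0.39), dropping to 0.21 at lag 2, reflects decaying short-term dependence rather than seasonality.
The dominant spike at lag 6 indicates a seasonal period of 6.

6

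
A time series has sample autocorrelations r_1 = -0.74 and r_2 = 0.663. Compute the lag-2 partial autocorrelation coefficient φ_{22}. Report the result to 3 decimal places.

0.255

φ_{22} = (r_2 − r_1²) / (1 − r_1²)
r_1² = (-0.74)² = 0.5476
Numerator = 0.663 − 0.5476 = 0.1154; denominator = 1 − 0.5476 = 0.4524
φ_{22} = 0.1154 / 0.4524 = 0.255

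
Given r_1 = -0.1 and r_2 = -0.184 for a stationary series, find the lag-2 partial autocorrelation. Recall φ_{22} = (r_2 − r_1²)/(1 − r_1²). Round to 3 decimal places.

-0.196

φ_{22} = (r_2 − r_1²) / (1 − r_1²)
r_1² = (-0.1)² = 0.01
Numerator = -0.184 − 0.0100 = -0.1940; denominator = 1 − 0.0100 = 0.9900
φ_{22} = -0.1940 / 0.9900 = -0.196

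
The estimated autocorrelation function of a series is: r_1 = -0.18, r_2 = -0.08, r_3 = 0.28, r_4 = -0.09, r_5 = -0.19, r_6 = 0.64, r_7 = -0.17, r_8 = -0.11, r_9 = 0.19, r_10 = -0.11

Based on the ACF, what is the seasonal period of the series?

The largest autocorrelation is r_6 = 0.64; the remaining lags stay at or below 0.28.
The dominant spike at lag 6 indicates a seasonal period of 6.

6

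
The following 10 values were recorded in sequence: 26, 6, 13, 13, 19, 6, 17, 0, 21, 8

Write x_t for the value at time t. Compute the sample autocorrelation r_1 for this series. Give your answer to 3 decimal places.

Mean x̄ = (26 + 6 + 13 + 13 + 19 + 6 + 17 + 0 + 21 + 8)/10 = 12.9000
Numerator Σ_{t=1}^{9}(x_t−x̄)(x_{t+1}−x̄) = -357.9100
Denominator Σ(x_t−x̄)² = 576.9000
r_1 = -357.9100 / 576.9000 = -0.620

-0.620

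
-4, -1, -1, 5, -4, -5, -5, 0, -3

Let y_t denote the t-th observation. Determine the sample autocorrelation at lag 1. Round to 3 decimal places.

Mean ȳ = (-4 − 1 − 1 + 5 − 4 − 5 − 5 + 0 − 3)/9 = -2.0000
Numerator Σ_{t=1}^{8}(y_t−ȳ)(y_{t+1}−ȳ) = -1.0000
Denominator Σ(y_t−ȳ)² = 82.0000
r_1 = -1.0000 / 82.0000 = -0.012

-0.012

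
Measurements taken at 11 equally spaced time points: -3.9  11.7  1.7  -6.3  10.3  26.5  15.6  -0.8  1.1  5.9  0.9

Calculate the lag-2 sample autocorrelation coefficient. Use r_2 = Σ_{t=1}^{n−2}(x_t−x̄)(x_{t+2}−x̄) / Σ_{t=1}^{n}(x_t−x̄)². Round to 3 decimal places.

Mean x̄ = (-3.9 + 11.7 + 1.7 − 6.3 + 10.3 + 26.5 + 15.6 − 0.8 + 1.1 + 5.9 + 0.9)/11 = 5.7000
Numerator Σ_{t=1}^{9}(x_t−x̄)(x_{t+2}−x̄) = -416.0200
Denominator Σ(x_t−x̄)² = 926.4600
r_2 = -416.0200 / 926.4600 = -0.449

-0.449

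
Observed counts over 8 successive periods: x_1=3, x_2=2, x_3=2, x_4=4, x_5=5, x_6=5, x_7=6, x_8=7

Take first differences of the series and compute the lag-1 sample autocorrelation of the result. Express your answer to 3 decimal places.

First differences Δx: -1, 0, 2, 1, 0, 1, 1
Mean of differences = 0.5714
Numerator Σ(Δx_t−Δx̄)(Δx_{t+1}−Δx̄) = 0.3878
Denominator Σ(Δx_t−Δx̄)² = 5.7143
r_1(Δx) = 0.3878 / 5.7143 = 0.068

0.068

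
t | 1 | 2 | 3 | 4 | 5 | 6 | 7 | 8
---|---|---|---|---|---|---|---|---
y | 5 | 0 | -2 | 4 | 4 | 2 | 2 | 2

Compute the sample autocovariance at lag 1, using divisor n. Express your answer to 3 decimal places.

-0.221

Mean ȳ = (5 + 0 − 2 + 4 + 4 + 2 + 2 + 2)/8 = 2.1250
Deviations: 2.8750, -2.1250, -4.1250, 1.8750, 1.8750, -0.1250, -0.1250, -0.1250
Σ_{t=1}^{7}(y_t−ȳ)(y_{t+1}−ȳ) = -1.7656
γ_1 = -1.7656 / 8 = -0.221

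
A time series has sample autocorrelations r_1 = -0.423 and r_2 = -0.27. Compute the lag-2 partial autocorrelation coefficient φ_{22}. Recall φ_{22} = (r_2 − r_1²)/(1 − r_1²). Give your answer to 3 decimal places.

-0.547

φ_{22} = (r_2 − r_1²) / (1 − r_1²)
r_1² = (-0.423)² = 0.178929
Numerator = -0.27 − 0.1789 = -0.4489; denominator = 1 − 0.1789 = 0.8211
φ_{22} = -0.4489 / 0.8211 = -0.547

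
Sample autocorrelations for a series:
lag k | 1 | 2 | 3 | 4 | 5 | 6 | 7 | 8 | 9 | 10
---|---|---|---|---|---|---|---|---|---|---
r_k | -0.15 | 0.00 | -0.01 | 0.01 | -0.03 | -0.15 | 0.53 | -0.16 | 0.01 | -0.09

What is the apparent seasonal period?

The largest autocorrelation is r_7 = 0.53; the remaining lags stay at or below 0.01.
The dominant spike at lag 7 indicates a seasonal period of 7.

7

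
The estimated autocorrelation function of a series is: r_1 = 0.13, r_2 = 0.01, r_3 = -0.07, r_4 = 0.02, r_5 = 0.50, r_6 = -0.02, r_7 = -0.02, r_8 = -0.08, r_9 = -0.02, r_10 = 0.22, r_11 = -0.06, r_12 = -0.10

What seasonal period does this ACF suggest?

5

The largest autocorrelation is r_5 = 0.50, with a weaker echo at lag 10 (0.22); the remaining lags stay at or below 0.13.
The dominant spike at lag 5 indicates a seasonal period of 5.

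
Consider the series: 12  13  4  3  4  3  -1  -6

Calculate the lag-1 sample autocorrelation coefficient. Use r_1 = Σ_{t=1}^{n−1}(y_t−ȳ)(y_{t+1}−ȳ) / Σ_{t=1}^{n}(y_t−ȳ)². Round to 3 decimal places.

0.467

Mean ȳ = (12 + 13 + 4 + 3 + 4 + 3 − 1 − 6)/8 = 4.0000
Deviations from mean: 8.0000, 9.0000, 0.0000, -1.0000, 0.0000, -1.0000, -5.0000, -10.0000
Numerator Σ_{t=1}^{7}(y_t−ȳ)(y_{t+1}−ȳ) = 127.0000
Denominator Σ(y_t−ȳ)² = 272.0000
r_1 = 127.0000 / 272.0000 = 0.467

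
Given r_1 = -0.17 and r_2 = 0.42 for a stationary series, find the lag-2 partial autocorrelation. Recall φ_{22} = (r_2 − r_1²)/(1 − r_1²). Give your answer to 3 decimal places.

0.403

φ_{22} = (r_2 − r_1²) / (1 − r_1²)
r_1² = (-0.17)² = 0.0289
Numerator = 0.42 − 0.0289 = 0.3911; denominator = 1 − 0.0289 = 0.9711
φ_{22} = 0.3911 / 0.9711 = 0.403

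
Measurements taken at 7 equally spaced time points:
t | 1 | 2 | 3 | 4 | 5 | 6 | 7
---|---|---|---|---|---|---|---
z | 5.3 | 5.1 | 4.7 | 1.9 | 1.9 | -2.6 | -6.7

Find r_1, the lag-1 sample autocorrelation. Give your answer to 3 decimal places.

0.484

Mean z̄ = (5.3 + 5.1 + 4.7 + 1.9 + 1.9 − 2.6 − 6.7)/7 = 1.3714
Deviations from mean: 3.9286, 3.7286, 3.3286, 0.5286, 0.5286, -3.9714, -8.0714
Σ(z_t−z̄)(z_{t+1}−z̄) = (14.6480) + (12.4108) + (1.7594) + (0.2794) + (-2.0992) + (32.0551) = 59.0535
Denominator Σ(z_t−z̄)² = 121.8943
r_1 = 59.0535 / 121.8943 = 0.484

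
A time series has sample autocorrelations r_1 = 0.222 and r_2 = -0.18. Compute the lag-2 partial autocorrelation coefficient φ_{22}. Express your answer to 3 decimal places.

φ_{22} = (r_2 − r_1²) / (1 − r_1²)
r_1² = (0.222)² = 0.049284
Numerator = -0.18 − 0.0493 = -0.2293; denominator = 1 − 0.0493 = 0.9507
φ_{22} = -0.2293 / 0.9507 = -0.241

-0.241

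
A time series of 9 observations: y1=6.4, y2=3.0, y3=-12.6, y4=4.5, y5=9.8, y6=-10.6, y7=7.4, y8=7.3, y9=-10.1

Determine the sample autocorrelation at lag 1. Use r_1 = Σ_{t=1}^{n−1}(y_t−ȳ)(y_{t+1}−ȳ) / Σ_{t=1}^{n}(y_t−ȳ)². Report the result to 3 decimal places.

Mean ȳ = (6.4 + 3.0 − 12.6 + 4.5 + 9.8 − 10.6 + 7.4 + 7.3 − 10.1)/9 = 0.5667
Numerator Σ_{t=1}^{8}(y_t−ȳ)(y_{t+1}−ȳ) = -238.5378
Denominator Σ(y_t−ȳ)² = 644.5400
r_1 = -238.5378 / 644.5400 = -0.370

-0.370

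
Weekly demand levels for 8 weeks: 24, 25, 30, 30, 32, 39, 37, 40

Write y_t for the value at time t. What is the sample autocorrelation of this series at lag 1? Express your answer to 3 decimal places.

Mean ȳ = (24 + 25 + 30 + 30 + 32 + 39 + 37 + 40)/8 = 32.1250
Σ(y_t−ȳ)(y_{t+1}−ȳ) = (57.8906) + (15.1406) + (4.5156) + (0.2656) + (-0.8594) + (33.5156) + (38.3906) = 148.8594
Denominator Σ(y_t−ȳ)² = 258.8750
r_1 = 148.8594 / 258.8750 = 0.575

0.575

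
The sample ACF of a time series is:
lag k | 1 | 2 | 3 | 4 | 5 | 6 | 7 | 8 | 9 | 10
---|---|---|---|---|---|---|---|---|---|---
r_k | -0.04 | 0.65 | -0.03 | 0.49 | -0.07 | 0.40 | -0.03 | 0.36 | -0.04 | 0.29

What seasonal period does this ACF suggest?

2

The largest autocorrelation is r_2 = 0.65, with weaker echoes at lags 4 (0.49), 6 (0.40), 8 (0.36) and 10 (0.29); the remaining lags stay at or below -0.03.
The dominant spike at lag 2 indicates a seasonal period of 2.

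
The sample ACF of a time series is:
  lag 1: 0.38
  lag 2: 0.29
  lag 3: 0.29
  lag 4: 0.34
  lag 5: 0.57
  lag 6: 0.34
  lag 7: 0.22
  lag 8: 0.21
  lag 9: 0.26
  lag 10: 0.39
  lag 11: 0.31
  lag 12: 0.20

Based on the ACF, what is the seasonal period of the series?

The largest autocorrelation is r_5 = 0.57, with a weaker echo at lag 10 (0.39); the remaining lags stay at or below 0.38. The elevated value at lag 1 (0.38), dropping to 0.29 at lag 2, reflects decaying short-term dependence rather than seasonality.
The dominant spike at lag 5 indicates a seasonal period of 5.

5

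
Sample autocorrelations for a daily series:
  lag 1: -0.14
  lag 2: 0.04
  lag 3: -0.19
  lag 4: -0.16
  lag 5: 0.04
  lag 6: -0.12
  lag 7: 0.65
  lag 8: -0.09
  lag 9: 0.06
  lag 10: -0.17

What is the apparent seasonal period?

The largest autocorrelation is r_7 = 0.65; the remaining lags stay at or below 0.06.
The dominant spike at lag 7 indicates a seasonal period of 7.

7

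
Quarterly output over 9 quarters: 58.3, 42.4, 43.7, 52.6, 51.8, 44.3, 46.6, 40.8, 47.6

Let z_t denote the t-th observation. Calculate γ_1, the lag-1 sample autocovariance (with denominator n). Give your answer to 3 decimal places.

-4.221

Mean z̄ = (58.3 + 42.4 + 43.7 + 52.6 + 51.8 + 44.3 + 46.6 + 40.8 + 47.6)/9 = 47.5667
Σ_{t=1}^{8}(z_t−z̄)(z_{t+1}−z̄) = -37.9878
γ_1 = -37.9878 / 9 = -4.221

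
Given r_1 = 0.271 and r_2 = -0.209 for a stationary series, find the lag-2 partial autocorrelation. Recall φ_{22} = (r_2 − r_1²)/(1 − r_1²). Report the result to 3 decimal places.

φ_{22} = (r_2 − r_1²) / (1 − r_1²)
r_1² = (0.271)² = 0.073441
Numerator = -0.209 − 0.0734 = -0.2824; denominator = 1 − 0.0734 = 0.9266
φ_{22} = -0.2824 / 0.9266 = -0.305

-0.305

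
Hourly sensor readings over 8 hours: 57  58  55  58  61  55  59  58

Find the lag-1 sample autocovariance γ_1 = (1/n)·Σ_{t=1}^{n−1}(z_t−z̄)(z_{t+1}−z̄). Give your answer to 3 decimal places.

Mean z̄ = (57 + 58 + 55 + 58 + 61 + 55 + 59 + 58)/8 = 57.6250
Deviations: -0.6250, 0.3750, -2.6250, 0.3750, 3.3750, -2.6250, 1.3750, 0.3750
Σ_{t=1}^{7}(z_t−z̄)(z_{t+1}−z̄) = -12.8906
γ_1 = -12.8906 / 8 = -1.611

-1.611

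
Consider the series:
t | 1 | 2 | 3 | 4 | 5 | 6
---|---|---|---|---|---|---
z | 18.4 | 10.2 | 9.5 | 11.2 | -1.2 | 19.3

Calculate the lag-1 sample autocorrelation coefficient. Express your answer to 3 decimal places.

-0.383

Mean z̄ = (18.4 + 10.2 + 9.5 + 11.2 − 1.2 + 19.3)/6 = 11.2333
Deviations from mean: 7.1667, -1.0333, -1.7333, -0.0333, -12.4333, 8.0667
Σ(z_t−z̄)(z_{t+1}−z̄) = (-7.4056) + (1.7911) + (0.0578) + (0.4144) + (-100.2956) = -105.4378
Denominator Σ(z_t−z̄)² = 275.0933
r_1 = -105.4378 / 275.0933 = -0.383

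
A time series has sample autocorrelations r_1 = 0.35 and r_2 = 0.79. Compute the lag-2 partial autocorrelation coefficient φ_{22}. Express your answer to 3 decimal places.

0.761

φ_{22} = (r_2 − r_1²) / (1 − r_1²)
r_1² = (0.35)² = 0.1225
Numerator = 0.79 − 0.1225 = 0.6675; denominator = 1 − 0.1225 = 0.8775
φ_{22} = 0.6675 / 0.8775 = 0.761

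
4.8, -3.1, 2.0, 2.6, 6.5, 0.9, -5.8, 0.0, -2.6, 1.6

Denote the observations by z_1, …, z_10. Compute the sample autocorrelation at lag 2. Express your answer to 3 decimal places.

Mean z̄ = (4.8 − 3.1 + 2.0 + 2.6 + 6.5 + 0.9 − 5.8 + 0.0 − 2.6 + 1.6)/10 = 0.6900
Numerator Σ_{t=1}^{8}(z_t−z̄)(z_{t+2}−z̄) = -10.9702
Denominator Σ(z_t−z̄)² = 124.6690
r_2 = -10.9702 / 124.6690 = -0.088

-0.088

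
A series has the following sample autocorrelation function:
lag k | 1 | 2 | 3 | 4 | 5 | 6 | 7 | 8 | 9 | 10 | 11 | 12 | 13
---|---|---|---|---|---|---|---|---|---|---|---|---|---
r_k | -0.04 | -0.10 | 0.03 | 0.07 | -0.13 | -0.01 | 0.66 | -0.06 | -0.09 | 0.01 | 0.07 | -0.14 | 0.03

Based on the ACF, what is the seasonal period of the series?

The largest autocorrelation is r_7 = 0.66; the remaining lags stay at or below 0.07.
The dominant spike at lag 7 indicates a seasonal period of 7.

7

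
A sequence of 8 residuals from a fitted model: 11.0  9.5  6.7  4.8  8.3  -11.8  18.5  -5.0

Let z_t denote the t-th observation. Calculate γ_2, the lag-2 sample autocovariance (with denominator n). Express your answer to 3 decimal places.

29.212

Mean z̄ = (11.0 + 9.5 + 6.7 + 4.8 + 8.3 − 11.8 + 18.5 − 5.0)/8 = 5.2500
Σ_{t=1}^{6}(z_t−z̄)(z_{t+2}−z̄) = 233.6950
γ_2 = 233.6950 / 8 = 29.212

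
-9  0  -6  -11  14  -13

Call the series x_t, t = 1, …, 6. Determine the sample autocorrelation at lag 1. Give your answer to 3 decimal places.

Mean x̄ = (-9 + 0 − 6 − 11 + 14 − 13)/6 = -4.1667
Deviations from mean: -4.8333, 4.1667, -1.8333, -6.8333, 18.1667, -8.8333
Σ(x_t−x̄)(x_{t+1}−x̄) = (-20.1389) + (-7.6389) + (12.5278) + (-124.1389) + (-160.4722) = -299.8611
Denominator Σ(x_t−x̄)² = 498.8333
r_1 = -299.8611 / 498.8333 = -0.601

-0.601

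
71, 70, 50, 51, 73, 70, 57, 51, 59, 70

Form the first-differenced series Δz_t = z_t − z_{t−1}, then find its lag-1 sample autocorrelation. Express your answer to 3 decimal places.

First differences Δz: -1, -20, 1, 22, -3, -13, -6, 8, 11
Mean of differences = -0.1111
Numerator Σ(Δz_t−Δz̄)(Δz_{t+1}−Δz̄) = 111.7654
Denominator Σ(Δz_t−Δz̄)² = 1284.8889
r_1(Δz) = 111.7654 / 1284.8889 = 0.087

0.087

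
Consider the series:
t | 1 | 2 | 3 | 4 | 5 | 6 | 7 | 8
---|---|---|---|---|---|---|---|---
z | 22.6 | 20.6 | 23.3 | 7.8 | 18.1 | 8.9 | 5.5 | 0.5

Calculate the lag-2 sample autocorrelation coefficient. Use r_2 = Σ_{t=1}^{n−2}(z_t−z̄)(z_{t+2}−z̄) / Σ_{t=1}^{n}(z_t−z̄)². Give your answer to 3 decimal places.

0.267

Mean z̄ = (22.6 + 20.6 + 23.3 + 7.8 + 18.1 + 8.9 + 5.5 + 0.5)/8 = 13.4125
Deviations from mean: 9.1875, 7.1875, 9.8875, -5.6125, 4.6875, -4.5125, -7.9125, -12.9125
Numerator Σ_{t=1}^{6}(z_t−z̄)(z_{t+2}−z̄) = 143.3534
Denominator Σ(z_t−z̄)² = 537.0088
r_2 = 143.3534 / 537.0088 = 0.267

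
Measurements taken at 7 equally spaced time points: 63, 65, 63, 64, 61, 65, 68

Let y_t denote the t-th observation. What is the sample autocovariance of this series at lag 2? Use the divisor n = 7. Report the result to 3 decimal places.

-1.067

Mean ȳ = (63 + 65 + 63 + 64 + 61 + 65 + 68)/7 = 64.1429
Σ_{t=1}^{5}(y_t−ȳ)(y_{t+2}−ȳ) = -7.4694
γ_2 = -7.4694 / 7 = -1.067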